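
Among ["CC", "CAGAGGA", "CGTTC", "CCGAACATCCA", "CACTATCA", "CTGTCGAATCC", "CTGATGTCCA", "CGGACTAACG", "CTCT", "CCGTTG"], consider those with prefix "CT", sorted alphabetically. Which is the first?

DFS of the "CT" subtree visits, in order: "CTCT", "CTGATGTCCA", "CTGTCGAATCC"
The 1st is CTCT.

CTCT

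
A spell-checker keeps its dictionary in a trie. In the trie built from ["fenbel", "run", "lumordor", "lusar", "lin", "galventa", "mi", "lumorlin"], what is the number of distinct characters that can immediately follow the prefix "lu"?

Walk "lu" from the root, arriving at one node.
Distinct next characters after "lu": m, s.
That node has 2 child edges.

2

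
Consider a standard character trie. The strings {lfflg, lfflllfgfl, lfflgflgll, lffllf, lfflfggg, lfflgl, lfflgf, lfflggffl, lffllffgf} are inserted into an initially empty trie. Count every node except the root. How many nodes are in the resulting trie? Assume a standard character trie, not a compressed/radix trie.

29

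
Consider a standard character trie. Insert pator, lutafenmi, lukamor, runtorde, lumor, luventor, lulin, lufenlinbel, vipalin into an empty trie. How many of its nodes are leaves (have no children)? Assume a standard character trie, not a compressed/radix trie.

A leaf is a node with no children — equivalently, the end of a word that is not a proper prefix of any other stored word.
Those words: "lufenlinbel", "lukamor", "lulin", "lumor", "lutafenmi", "luventor", "pator", "runtorde", "vipalin"
Leaf count: 9

9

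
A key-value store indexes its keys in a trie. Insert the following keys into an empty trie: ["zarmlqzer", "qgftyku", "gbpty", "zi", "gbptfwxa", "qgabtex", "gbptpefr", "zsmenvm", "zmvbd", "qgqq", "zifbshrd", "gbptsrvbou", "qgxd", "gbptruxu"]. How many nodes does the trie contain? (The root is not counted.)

65

Count nodes per top-level branch (shared prefixes stored once):
  'g'-branch (gbptfwxa, gbptpefr, gbptruxu, gbptsrvbou, gbpty): 23 nodes
  'q'-branch (qgabtex, qgftyku, qgqq, qgxd): 16 nodes
  'z'-branch (zarmlqzer, zi, zifbshrd, zmvbd, zsmenvm): 26 nodes
Sum: 65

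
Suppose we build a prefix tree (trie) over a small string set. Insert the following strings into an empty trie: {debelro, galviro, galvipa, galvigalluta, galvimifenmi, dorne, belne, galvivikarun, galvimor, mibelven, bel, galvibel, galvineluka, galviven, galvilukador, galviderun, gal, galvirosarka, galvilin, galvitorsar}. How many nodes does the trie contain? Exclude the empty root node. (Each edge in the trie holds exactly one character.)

For each word, the new-node count is its length minus the longest prefix already in the trie:
  "debelro" → 7 new (d, e, b, e, l, r, o)
  "galviro" → 7 new (g, a, l, v, i, r, o)
  "galvipa" → prefix "galvi" already present; 2 new (p, a)
  "galvigalluta" → prefix "galvi" already present; 7 new (g, a, l, l, u, t, a)
  "galvimifenmi" → prefix "galvi" already present; 7 new (m, i, f, e, n, m, i)
  "dorne" → prefix "d" already present; 4 new (o, r, n, e)
  "belne" → 5 new (b, e, l, n, e)
  "galvivikarun" → prefix "galvi" already present; 7 new (v, i, k, a, r, u, n)
  "galvimor" → prefix "galvim" already present; 2 new (o, r)
  "mibelven" → 8 new (m, i, b, e, l, v, e, n)
  "bel" → prefix "bel" already present; 0 new (none)
  "galvibel" → prefix "galvi" already present; 3 new (b, e, l)
  "galvineluka" → prefix "galvi" already present; 6 new (n, e, l, u, k, a)
  "galviven" → prefix "galviv" already present; 2 new (e, n)
  "galvilukador" → prefix "galvi" already present; 7 new (l, u, k, a, d, o, r)
  "galviderun" → prefix "galvi" already present; 5 new (d, e, r, u, n)
  "gal" → prefix "gal" already present; 0 new (none)
  "galvirosarka" → prefix "galviro" already present; 5 new (s, a, r, k, a)
  "galvilin" → prefix "galvil" already present; 2 new (i, n)
  "galvitorsar" → prefix "galvi" already present; 6 new (t, o, r, s, a, r)
Total nodes = 7 + 7 + 2 + 7 + 7 + 4 + 5 + 7 + 2 + 8 + 0 + 3 + 6 + 2 + 7 + 5 + 0 + 5 + 2 + 6 = 92

92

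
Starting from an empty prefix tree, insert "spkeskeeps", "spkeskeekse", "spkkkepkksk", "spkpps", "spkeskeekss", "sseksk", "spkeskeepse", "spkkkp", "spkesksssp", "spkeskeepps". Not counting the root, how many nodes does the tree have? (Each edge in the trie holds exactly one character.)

38

Count nodes per top-level branch (shared prefixes stored once):
  's'-branch (spkeskeekse, spkeskeekss, spkeskeepps, spkeskeeps, spkeskeepse, spkesksssp, spkkkepkksk, spkkkp, spkpps, sseksk): 38 nodes
Sum: 38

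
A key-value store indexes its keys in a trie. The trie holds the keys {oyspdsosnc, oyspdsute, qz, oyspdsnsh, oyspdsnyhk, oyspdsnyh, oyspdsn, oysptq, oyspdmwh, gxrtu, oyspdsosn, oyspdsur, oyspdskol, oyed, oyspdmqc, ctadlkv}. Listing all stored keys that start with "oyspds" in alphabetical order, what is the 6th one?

Words with prefix "oyspds", in lexicographic order: "oyspdskol", "oyspdsn", "oyspdsnsh", "oyspdsnyh", "oyspdsnyhk", "oyspdsosn", "oyspdsosnc", "oyspdsur", "oyspdsute"
The 6th is oyspdsosn.

oyspdsosn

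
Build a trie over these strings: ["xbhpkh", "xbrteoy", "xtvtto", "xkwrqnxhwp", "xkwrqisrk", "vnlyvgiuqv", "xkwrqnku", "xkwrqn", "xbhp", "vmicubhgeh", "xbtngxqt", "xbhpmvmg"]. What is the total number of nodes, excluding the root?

60

Insert word by word; a character creates a node only if that edge doesn't already exist:
  "xbhpkh" → 6 new (x, b, h, p, k, h)
  "xbrteoy" → prefix "xb" already present; 5 new (r, t, e, o, y)
  "xtvtto" → prefix "x" already present; 5 new (t, v, t, t, o)
  "xkwrqnxhwp" → prefix "x" already present; 9 new (k, w, r, q, n, x, h, w, p)
  "xkwrqisrk" → prefix "xkwrq" already present; 4 new (i, s, r, k)
  "vnlyvgiuqv" → 10 new (v, n, l, y, v, g, i, u, q, v)
  "xkwrqnku" → prefix "xkwrqn" already present; 2 new (k, u)
  "xkwrqn" → prefix "xkwrqn" already present; 0 new (none)
  "xbhp" → prefix "xbhp" already present; 0 new (none)
  "vmicubhgeh" → prefix "v" already present; 9 new (m, i, c, u, b, h, g, e, h)
  "xbtngxqt" → prefix "xb" already present; 6 new (t, n, g, x, q, t)
  "xbhpmvmg" → prefix "xbhp" already present; 4 new (m, v, m, g)
Total nodes = 6 + 5 + 5 + 9 + 4 + 10 + 2 + 0 + 0 + 9 + 6 + 4 = 60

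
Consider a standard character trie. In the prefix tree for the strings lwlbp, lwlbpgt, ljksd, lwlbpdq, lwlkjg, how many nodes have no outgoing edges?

4

Leaves are exactly the stored words that no other stored word extends.
Those words: "ljksd", "lwlbpdq", "lwlbpgt", "lwlkjg"
Leaf count: 4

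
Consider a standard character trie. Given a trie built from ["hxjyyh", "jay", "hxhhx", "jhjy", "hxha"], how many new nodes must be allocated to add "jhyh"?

2

Walking "jhyh" from the root, the first 2 characters ("jh") follow existing edges; "y" is the first miss.
New nodes needed: |"jhyh"| − 2 = 4 − 2 = 2.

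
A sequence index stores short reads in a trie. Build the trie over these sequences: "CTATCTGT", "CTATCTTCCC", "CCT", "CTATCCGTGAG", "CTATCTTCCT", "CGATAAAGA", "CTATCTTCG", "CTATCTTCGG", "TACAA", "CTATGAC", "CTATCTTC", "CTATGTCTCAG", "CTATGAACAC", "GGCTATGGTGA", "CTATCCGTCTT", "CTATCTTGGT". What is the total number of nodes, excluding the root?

66

For each word, the new-node count is its length minus the longest prefix already in the trie:
  "CTATCTGT" → 8 new (C, T, A, T, C, T, G, T)
  "CTATCTTCCC" → prefix "CTATCT" already present; 4 new (T, C, C, C)
  "CCT" → prefix "C" already present; 2 new (C, T)
  "CTATCCGTGAG" → prefix "CTATC" already present; 6 new (C, G, T, G, A, G)
  "CTATCTTCCT" → prefix "CTATCTTCC" already present; 1 new (T)
  "CGATAAAGA" → prefix "C" already present; 8 new (G, A, T, A, A, A, G, A)
  "CTATCTTCG" → prefix "CTATCTTC" already present; 1 new (G)
  "CTATCTTCGG" → prefix "CTATCTTCG" already present; 1 new (G)
  "TACAA" → 5 new (T, A, C, A, A)
  "CTATGAC" → prefix "CTAT" already present; 3 new (G, A, C)
  "CTATCTTC" → prefix "CTATCTTC" already present; 0 new (none)
  "CTATGTCTCAG" → prefix "CTATG" already present; 6 new (T, C, T, C, A, G)
  "CTATGAACAC" → prefix "CTATGA" already present; 4 new (A, C, A, C)
  "GGCTATGGTGA" → 11 new (G, G, C, T, A, T, G, G, T, G, A)
  "CTATCCGTCTT" → prefix "CTATCCGT" already present; 3 new (C, T, T)
  "CTATCTTGGT" → prefix "CTATCTT" already present; 3 new (G, G, T)
Total nodes = 8 + 4 + 2 + 6 + 1 + 8 + 1 + 1 + 5 + 3 + 0 + 6 + 4 + 11 + 3 + 3 = 66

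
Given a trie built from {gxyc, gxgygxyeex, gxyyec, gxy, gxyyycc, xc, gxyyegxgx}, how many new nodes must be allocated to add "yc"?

2

"yc" shares no prefix with any stored word, so all 2 characters open new nodes.
2 − 0 = 2 new nodes.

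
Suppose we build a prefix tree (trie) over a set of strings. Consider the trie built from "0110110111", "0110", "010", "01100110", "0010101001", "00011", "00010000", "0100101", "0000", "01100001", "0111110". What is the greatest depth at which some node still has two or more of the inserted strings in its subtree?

5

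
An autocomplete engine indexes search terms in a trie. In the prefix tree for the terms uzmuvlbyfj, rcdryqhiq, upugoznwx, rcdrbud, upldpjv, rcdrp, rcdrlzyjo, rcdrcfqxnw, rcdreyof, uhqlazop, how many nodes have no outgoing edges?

10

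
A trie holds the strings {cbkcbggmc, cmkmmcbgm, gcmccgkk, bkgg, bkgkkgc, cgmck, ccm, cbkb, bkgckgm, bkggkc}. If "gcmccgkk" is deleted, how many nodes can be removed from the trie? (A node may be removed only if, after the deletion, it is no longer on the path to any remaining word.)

8

After clearing the end-marker at "gcmccgkk", prune upward until reaching a node still needed by another word.
No other word shares any prefix with "gcmccgkk", so all 8 of its nodes go.
Nodes removed: 8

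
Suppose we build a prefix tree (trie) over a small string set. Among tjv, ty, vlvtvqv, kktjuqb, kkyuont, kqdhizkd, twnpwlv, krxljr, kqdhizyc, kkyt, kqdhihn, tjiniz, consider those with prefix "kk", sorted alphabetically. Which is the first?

kktjuqb

Words with prefix "kk", in lexicographic order: "kktjuqb", "kkyt", "kkyuont"
Position 1: kktjuqb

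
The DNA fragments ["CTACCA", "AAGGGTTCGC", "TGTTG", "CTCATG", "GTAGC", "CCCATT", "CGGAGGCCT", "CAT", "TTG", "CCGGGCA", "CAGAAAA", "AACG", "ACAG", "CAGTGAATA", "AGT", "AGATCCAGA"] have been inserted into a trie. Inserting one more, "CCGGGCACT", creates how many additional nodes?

2

"CCGGGCA" is already a path in the trie; the remaining "CT" must be added.
New nodes needed: |"CCGGGCACT"| − 7 = 9 − 7 = 2.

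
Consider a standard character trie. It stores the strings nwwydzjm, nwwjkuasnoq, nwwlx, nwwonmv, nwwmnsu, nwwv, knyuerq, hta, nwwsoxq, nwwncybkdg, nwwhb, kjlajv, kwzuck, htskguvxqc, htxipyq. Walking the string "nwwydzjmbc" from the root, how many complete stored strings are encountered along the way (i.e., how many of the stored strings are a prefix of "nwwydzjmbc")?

1

Walk "nwwydzjmbc" from the root; an end-of-word marker is hit whenever a stored word is a prefix of "nwwydzjmbc".
Prefixes of the query that are stored words: "nwwydzjm"
Count: 1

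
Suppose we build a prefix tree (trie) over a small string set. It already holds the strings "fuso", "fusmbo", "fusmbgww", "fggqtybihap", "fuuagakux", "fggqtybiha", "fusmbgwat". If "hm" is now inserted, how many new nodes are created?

"hm" shares no prefix with any stored word, so all 2 characters open new nodes.
2 − 0 = 2 new nodes.

2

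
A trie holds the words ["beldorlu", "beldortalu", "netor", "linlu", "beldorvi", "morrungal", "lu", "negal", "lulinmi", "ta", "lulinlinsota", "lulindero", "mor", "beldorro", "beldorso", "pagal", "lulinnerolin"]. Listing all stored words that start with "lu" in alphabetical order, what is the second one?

Filter for "lu…" and sort: "lu", "lulindero", "lulinlinsota", "lulinmi", "lulinnerolin"
Position 2: lulindero

lulindero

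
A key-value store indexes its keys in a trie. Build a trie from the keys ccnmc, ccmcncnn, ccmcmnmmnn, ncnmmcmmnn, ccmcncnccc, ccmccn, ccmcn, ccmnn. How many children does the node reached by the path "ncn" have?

The children of the "ncn" node are the distinct next characters among strings starting with "ncn".
Characters that immediately follow "ncn" among the stored strings: {m}.
That node has 1 child edge.

1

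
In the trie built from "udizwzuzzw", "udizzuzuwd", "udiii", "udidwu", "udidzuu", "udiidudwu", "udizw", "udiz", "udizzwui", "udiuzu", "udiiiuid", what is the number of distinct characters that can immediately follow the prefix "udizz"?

Follow the path "udizz" to its node, then look at its outgoing edges.
Characters that immediately follow "udizz" among the stored strings: {u, w}.
That node has 2 child edges.

2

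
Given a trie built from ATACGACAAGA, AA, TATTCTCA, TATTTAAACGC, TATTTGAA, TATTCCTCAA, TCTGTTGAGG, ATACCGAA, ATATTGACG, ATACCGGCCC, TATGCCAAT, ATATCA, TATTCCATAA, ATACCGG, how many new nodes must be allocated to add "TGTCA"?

4

Walking "TGTCA" from the root, the first 1 characters ("T") follow existing edges; "G" is the first miss.
So 5 − 1 = 4 new nodes.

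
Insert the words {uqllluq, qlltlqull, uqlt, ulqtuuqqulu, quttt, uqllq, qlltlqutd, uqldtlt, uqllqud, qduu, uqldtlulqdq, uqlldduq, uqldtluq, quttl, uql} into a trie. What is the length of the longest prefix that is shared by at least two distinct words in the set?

7

The deepest shared node is where two words last agree before diverging.
e.g. "qlltlqull" and "qlltlqutd" share the prefix "qlltlqu" of length 7; no pair shares a longer one.
Longest shared-prefix length: 7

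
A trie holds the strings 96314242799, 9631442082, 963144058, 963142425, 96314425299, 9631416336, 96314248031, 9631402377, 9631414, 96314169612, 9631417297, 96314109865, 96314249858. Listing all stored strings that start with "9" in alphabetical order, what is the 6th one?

DFS of the "9" subtree visits, in order: "9631402377", "96314109865", "9631414", "9631416336", "96314169612", "9631417297", "963142425", "96314242799", "96314248031", "96314249858", "963144058", "9631442082", "96314425299"
Position 6: 9631417297

9631417297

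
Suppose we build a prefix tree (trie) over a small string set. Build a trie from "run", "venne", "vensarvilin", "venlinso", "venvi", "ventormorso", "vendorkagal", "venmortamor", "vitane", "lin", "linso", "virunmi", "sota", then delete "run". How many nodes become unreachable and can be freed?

3

A node on "run"'s path can go only if nothing else ends at it or branches off below it.
No other word shares any prefix with "run", so all 3 of its nodes go.
Nodes removed: 3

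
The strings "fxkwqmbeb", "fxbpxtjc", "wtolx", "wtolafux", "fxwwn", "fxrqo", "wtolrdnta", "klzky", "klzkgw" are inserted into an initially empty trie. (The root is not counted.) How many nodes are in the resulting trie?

42

Trace insertions, counting only characters that open a new branch:
  "fxkwqmbeb" → 9 new (f, x, k, w, q, m, b, e, b)
  "fxbpxtjc" → prefix "fx" already present; 6 new (b, p, x, t, j, c)
  "wtolx" → 5 new (w, t, o, l, x)
  "wtolafux" → prefix "wtol" already present; 4 new (a, f, u, x)
  "fxwwn" → prefix "fx" already present; 3 new (w, w, n)
  "fxrqo" → prefix "fx" already present; 3 new (r, q, o)
  "wtolrdnta" → prefix "wtol" already present; 5 new (r, d, n, t, a)
  "klzky" → 5 new (k, l, z, k, y)
  "klzkgw" → prefix "klzk" already present; 2 new (g, w)
Total nodes = 9 + 6 + 5 + 4 + 3 + 3 + 5 + 5 + 2 = 42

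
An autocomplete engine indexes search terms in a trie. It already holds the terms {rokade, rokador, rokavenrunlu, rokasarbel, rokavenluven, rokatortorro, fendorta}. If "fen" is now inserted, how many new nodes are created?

"fen" is already a full path in the trie; only an end-marker is added.
No new nodes are needed: 0.

0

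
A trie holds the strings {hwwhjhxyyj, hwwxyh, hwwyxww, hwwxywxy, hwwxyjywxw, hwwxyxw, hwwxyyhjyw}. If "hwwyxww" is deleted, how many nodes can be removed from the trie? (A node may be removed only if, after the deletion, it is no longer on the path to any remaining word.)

4

After clearing the end-marker at "hwwyxww", prune upward until reaching a node still needed by another word.
The suffix "yxww" (4 nodes) is used only by "hwwyxww"; the node for "hww" still has the child "h", so pruning stops there.
Nodes removed: 4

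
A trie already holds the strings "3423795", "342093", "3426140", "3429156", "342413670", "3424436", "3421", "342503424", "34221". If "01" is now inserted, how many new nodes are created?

No existing word starts with "0", so every character of "01" needs a new node.
2 − 0 = 2 new nodes.

2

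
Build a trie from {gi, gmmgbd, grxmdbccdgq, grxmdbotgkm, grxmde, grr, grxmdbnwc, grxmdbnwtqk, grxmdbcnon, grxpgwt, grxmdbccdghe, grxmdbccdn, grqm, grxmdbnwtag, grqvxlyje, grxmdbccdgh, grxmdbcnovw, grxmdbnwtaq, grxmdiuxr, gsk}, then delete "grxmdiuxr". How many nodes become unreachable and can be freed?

After clearing the end-marker at "grxmdiuxr", prune upward until reaching a node still needed by another word.
The suffix "iuxr" (4 nodes) is used only by "grxmdiuxr"; the node for "grxmd" still has the child "b", so pruning stops there.
Nodes removed: 4

4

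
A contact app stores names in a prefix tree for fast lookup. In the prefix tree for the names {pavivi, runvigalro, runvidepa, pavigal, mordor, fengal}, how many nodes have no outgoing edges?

A leaf is a node with no children — equivalently, the end of a word that is not a proper prefix of any other stored word.
Those words: "fengal", "mordor", "pavigal", "pavivi", "runvidepa", "runvigalro"
Leaf count: 6

6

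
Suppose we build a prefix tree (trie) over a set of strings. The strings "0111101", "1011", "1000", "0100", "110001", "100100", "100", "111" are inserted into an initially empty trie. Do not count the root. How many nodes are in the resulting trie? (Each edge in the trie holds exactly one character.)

Trie structure (* marks end of a word):
(root)
├─ 0
│  └─ 1
│     ├─ 0
│     │  └─ 0 *
│     └─ 1
│        └─ 1
│           └─ 1
│              └─ 0
│                 └─ 1 *
└─ 1
   ├─ 0
   │  ├─ 0 *
   │  │  ├─ 0 *
   │  │  └─ 1
   │  │     └─ 0
   │  │        └─ 0 *
   │  └─ 1
   │     └─ 1 *
   └─ 1
      ├─ 0
      │  └─ 0
      │     └─ 0
      │        └─ 1 *
      └─ 1 *
Counting every labelled node above: 24.

24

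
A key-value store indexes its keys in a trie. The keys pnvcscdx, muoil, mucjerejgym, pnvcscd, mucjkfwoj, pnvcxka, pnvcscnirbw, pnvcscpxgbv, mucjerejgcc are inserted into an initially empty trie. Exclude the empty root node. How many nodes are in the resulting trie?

42

Trace insertions, counting only characters that open a new branch:
  "pnvcscdx" → 8 new (p, n, v, c, s, c, d, x)
  "muoil" → 5 new (m, u, o, i, l)
  "mucjerejgym" → prefix "mu" already present; 9 new (c, j, e, r, e, j, g, y, m)
  "pnvcscd" → prefix "pnvcscd" already present; 0 new (none)
  "mucjkfwoj" → prefix "mucj" already present; 5 new (k, f, w, o, j)
  "pnvcxka" → prefix "pnvc" already present; 3 new (x, k, a)
  "pnvcscnirbw" → prefix "pnvcsc" already present; 5 new (n, i, r, b, w)
  "pnvcscpxgbv" → prefix "pnvcsc" already present; 5 new (p, x, g, b, v)
  "mucjerejgcc" → prefix "mucjerejg" already present; 2 new (c, c)
Total nodes = 8 + 5 + 9 + 0 + 5 + 3 + 5 + 5 + 2 = 42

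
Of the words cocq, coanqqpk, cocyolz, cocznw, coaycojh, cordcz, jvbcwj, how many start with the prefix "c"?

Filter for entries beginning with "c":
Matches: "coanqqpk", "coaycojh", "cocq", "cocyolz", "cocznw", "cordcz"
Count: 6

6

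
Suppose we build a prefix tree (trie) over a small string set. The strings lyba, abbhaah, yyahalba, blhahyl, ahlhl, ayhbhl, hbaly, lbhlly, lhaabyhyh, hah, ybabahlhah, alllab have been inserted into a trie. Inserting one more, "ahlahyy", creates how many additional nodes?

4

"ahl" is already a path in the trie; the remaining "ahyy" must be added.
Each of the 4 remaining characters creates one node.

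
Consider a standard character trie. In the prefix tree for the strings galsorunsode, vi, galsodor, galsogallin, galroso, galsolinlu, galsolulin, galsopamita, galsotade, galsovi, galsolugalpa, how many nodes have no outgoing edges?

A leaf is a node with no children — equivalently, the end of a word that is not a proper prefix of any other stored word.
Those words: "galroso", "galsodor", "galsogallin", "galsolinlu", "galsolugalpa", "galsolulin", "galsopamita", "galsorunsode", "galsotade", "galsovi", "vi"
Leaf count: 11

11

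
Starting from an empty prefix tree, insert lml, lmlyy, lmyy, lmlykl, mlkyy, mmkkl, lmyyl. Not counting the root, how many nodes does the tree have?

19

Trie structure (* marks end of a word):
(root)
├─ l
│  └─ m
│     ├─ l *
│     │  └─ y
│     │     ├─ k
│     │     │  └─ l *
│     │     └─ y *
│     └─ y
│        └─ y *
│           └─ l *
└─ m
   ├─ l
   │  └─ k
   │     └─ y
   │        └─ y *
   └─ m
      └─ k
         └─ k
            └─ l *
Counting every labelled node above: 19.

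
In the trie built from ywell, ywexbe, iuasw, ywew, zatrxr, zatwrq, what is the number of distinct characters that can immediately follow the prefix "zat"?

Walk "zat" from the root, arriving at one node.
Characters that immediately follow "zat" among the stored strings: {r, w}.
That node has 2 child edges.

2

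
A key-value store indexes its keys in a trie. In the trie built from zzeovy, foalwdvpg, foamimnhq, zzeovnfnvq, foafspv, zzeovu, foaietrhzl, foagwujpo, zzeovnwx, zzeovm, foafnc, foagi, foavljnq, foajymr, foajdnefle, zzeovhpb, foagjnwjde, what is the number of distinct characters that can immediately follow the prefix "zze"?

The children of the "zze" node are the distinct next characters among strings starting with "zze".
Distinct next characters after "zze": o.
That node has 1 child edge.

1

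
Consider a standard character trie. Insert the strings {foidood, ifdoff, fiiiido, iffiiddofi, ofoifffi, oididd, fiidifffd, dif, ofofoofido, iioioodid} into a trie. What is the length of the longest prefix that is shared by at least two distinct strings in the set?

The deepest shared node is where two words last agree before diverging.
e.g. "fiidifffd" and "fiiiido" share the prefix "fii" of length 3; no pair shares a longer one.
Longest shared-prefix length: 3

3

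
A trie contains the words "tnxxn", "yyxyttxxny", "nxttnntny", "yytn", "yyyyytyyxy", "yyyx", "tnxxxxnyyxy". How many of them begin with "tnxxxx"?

Walk to "tnxxxx"; the words in its subtree are exactly those with that prefix.
Matches: "tnxxxxnyyxy"
Count: 1

1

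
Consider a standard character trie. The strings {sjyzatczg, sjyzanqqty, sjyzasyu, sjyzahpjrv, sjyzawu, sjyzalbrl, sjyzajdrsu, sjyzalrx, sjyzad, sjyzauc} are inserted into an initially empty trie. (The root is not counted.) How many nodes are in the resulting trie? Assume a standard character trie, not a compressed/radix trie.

Trie structure (* marks end of a word):
(root)
└─ s
   └─ j
      └─ y
         └─ z
            └─ a
               ├─ d *
               ├─ h
               │  └─ p
               │     └─ j
               │        └─ r
               │           └─ v *
               ├─ j
               │  └─ d
               │     └─ r
               │        └─ s
               │           └─ u *
               ├─ l
               │  ├─ b
               │  │  └─ r
               │  │     └─ l *
               │  └─ r
               │     └─ x *
               ├─ n
               │  └─ q
               │     └─ q
               │        └─ t
               │           └─ y *
               ├─ s
               │  └─ y
               │     └─ u *
               ├─ t
               │  └─ c
               │     └─ z
               │        └─ g *
               ├─ u
               │  └─ c *
               └─ w
                  └─ u *
Counting every labelled node above: 38.

38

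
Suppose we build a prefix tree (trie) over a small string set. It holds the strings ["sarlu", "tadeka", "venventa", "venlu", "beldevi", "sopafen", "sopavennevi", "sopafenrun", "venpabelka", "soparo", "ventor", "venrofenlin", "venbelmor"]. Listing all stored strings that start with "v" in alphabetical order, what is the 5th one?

DFS of the "v" subtree visits, in order: "venbelmor", "venlu", "venpabelka", "venrofenlin", "ventor", "venventa"
Position 5: ventor

ventor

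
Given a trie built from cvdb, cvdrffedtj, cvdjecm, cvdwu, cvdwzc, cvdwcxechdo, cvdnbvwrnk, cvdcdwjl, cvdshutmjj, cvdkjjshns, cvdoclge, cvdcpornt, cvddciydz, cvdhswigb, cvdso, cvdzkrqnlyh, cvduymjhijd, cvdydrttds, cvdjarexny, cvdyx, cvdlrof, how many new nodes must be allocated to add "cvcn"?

2

The longest prefix of "cvcn" already in the trie is "cv" (length 2).
New nodes needed: |"cvcn"| − 2 = 4 − 2 = 2.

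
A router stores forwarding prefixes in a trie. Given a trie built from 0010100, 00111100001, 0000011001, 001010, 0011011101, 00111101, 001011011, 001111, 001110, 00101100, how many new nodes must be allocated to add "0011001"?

2

The longest prefix of "0011001" already in the trie is "00110" (length 5).
New nodes needed: |"0011001"| − 5 = 7 − 5 = 2.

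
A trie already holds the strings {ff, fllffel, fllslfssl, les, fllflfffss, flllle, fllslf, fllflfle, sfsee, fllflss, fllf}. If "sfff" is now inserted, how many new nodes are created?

2

"sf" is already a path in the trie; the remaining "ff" must be added.
Each of the 2 remaining characters creates one node.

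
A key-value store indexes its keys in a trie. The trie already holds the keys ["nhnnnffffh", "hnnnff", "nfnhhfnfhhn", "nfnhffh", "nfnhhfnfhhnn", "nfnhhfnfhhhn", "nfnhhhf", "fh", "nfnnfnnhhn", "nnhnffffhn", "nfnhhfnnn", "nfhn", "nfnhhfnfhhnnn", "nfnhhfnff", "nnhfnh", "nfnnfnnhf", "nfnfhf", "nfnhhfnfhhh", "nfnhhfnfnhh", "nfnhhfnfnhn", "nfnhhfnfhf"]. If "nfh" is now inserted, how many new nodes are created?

0

"nfh" is already a full path in the trie; only an end-marker is added.
No new nodes are needed: 0.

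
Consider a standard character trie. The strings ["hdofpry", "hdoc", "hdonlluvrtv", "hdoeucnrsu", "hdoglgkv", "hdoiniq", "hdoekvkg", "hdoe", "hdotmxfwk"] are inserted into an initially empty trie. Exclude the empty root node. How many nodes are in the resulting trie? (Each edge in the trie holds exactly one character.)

For each word, the new-node count is its length minus the longest prefix already in the trie:
  "hdofpry" → 7 new (h, d, o, f, p, r, y)
  "hdoc" → prefix "hdo" already present; 1 new (c)
  "hdonlluvrtv" → prefix "hdo" already present; 8 new (n, l, l, u, v, r, t, v)
  "hdoeucnrsu" → prefix "hdo" already present; 7 new (e, u, c, n, r, s, u)
  "hdoglgkv" → prefix "hdo" already present; 5 new (g, l, g, k, v)
  "hdoiniq" → prefix "hdo" already present; 4 new (i, n, i, q)
  "hdoekvkg" → prefix "hdoe" already present; 4 new (k, v, k, g)
  "hdoe" → prefix "hdoe" already present; 0 new (none)
  "hdotmxfwk" → prefix "hdo" already present; 6 new (t, m, x, f, w, k)
Total nodes = 7 + 1 + 8 + 7 + 5 + 4 + 4 + 0 + 6 = 42

42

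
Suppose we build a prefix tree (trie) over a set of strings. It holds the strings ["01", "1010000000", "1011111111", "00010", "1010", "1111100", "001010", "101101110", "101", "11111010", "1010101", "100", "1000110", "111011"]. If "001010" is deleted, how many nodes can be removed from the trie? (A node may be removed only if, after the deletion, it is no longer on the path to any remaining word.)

4

Walk "001010" from the leaf back toward the root, removing each node that no remaining word uses.
The suffix "1010" (4 nodes) is used only by "001010"; the node for "00" still has the child "0", so pruning stops there.
Nodes removed: 4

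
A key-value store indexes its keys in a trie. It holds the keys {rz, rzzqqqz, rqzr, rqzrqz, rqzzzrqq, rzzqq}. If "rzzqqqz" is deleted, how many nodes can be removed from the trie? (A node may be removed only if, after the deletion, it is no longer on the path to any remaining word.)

2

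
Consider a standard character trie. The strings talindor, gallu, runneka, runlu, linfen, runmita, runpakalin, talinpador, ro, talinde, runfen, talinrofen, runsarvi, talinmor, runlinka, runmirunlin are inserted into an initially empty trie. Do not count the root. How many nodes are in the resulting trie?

72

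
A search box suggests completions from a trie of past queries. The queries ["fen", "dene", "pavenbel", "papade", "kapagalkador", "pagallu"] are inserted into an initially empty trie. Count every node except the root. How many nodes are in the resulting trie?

Count nodes per top-level branch (shared prefixes stored once):
  'd'-branch (dene): 4 nodes
  'f'-branch (fen): 3 nodes
  'k'-branch (kapagalkador): 12 nodes
  'p'-branch (pagallu, papade, pavenbel): 17 nodes
Sum: 36

36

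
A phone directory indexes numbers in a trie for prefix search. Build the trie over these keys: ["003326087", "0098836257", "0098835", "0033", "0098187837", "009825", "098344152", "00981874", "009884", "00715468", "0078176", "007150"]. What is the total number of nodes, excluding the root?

47

For each word, the new-node count is its length minus the longest prefix already in the trie:
  "003326087" → 9 new (0, 0, 3, 3, 2, 6, 0, 8, 7)
  "0098836257" → prefix "00" already present; 8 new (9, 8, 8, 3, 6, 2, 5, 7)
  "0098835" → prefix "009883" already present; 1 new (5)
  "0033" → prefix "0033" already present; 0 new (none)
  "0098187837" → prefix "0098" already present; 6 new (1, 8, 7, 8, 3, 7)
  "009825" → prefix "0098" already present; 2 new (2, 5)
  "098344152" → prefix "0" already present; 8 new (9, 8, 3, 4, 4, 1, 5, 2)
  "00981874" → prefix "0098187" already present; 1 new (4)
  "009884" → prefix "00988" already present; 1 new (4)
  "00715468" → prefix "00" already present; 6 new (7, 1, 5, 4, 6, 8)
  "0078176" → prefix "007" already present; 4 new (8, 1, 7, 6)
  "007150" → prefix "00715" already present; 1 new (0)
Total nodes = 9 + 8 + 1 + 0 + 6 + 2 + 8 + 1 + 1 + 6 + 4 + 1 = 47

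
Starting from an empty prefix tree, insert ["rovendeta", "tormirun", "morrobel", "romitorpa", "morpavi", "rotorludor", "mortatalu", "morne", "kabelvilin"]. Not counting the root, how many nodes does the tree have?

Insert word by word; a character creates a node only if that edge doesn't already exist:
  "rovendeta" → 9 new (r, o, v, e, n, d, e, t, a)
  "tormirun" → 8 new (t, o, r, m, i, r, u, n)
  "morrobel" → 8 new (m, o, r, r, o, b, e, l)
  "romitorpa" → prefix "ro" already present; 7 new (m, i, t, o, r, p, a)
  "morpavi" → prefix "mor" already present; 4 new (p, a, v, i)
  "rotorludor" → prefix "ro" already present; 8 new (t, o, r, l, u, d, o, r)
  "mortatalu" → prefix "mor" already present; 6 new (t, a, t, a, l, u)
  "morne" → prefix "mor" already present; 2 new (n, e)
  "kabelvilin" → 10 new (k, a, b, e, l, v, i, l, i, n)
Total nodes = 9 + 8 + 8 + 7 + 4 + 8 + 6 + 2 + 10 = 62

62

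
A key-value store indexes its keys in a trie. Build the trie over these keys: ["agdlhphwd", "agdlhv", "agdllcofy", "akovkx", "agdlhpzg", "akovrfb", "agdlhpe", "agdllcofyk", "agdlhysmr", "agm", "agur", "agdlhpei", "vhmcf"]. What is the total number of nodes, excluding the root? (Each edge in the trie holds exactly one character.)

40

Insert word by word; a character creates a node only if that edge doesn't already exist:
  "agdlhphwd" → 9 new (a, g, d, l, h, p, h, w, d)
  "agdlhv" → prefix "agdlh" already present; 1 new (v)
  "agdllcofy" → prefix "agdl" already present; 5 new (l, c, o, f, y)
  "akovkx" → prefix "a" already present; 5 new (k, o, v, k, x)
  "agdlhpzg" → prefix "agdlhp" already present; 2 new (z, g)
  "akovrfb" → prefix "akov" already present; 3 new (r, f, b)
  "agdlhpe" → prefix "agdlhp" already present; 1 new (e)
  "agdllcofyk" → prefix "agdllcofy" already present; 1 new (k)
  "agdlhysmr" → prefix "agdlh" already present; 4 new (y, s, m, r)
  "agm" → prefix "ag" already present; 1 new (m)
  "agur" → prefix "ag" already present; 2 new (u, r)
  "agdlhpei" → prefix "agdlhpe" already present; 1 new (i)
  "vhmcf" → 5 new (v, h, m, c, f)
Total nodes = 9 + 1 + 5 + 5 + 2 + 3 + 1 + 1 + 4 + 1 + 2 + 1 + 5 = 40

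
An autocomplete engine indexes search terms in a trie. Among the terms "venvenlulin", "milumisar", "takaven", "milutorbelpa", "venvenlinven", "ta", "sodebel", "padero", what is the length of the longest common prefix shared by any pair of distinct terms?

7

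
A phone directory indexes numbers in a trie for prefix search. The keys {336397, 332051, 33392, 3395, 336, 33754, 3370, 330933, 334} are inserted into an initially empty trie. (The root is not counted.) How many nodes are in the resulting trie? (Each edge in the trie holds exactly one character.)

For each word, the new-node count is its length minus the longest prefix already in the trie:
  "336397" → 6 new (3, 3, 6, 3, 9, 7)
  "332051" → prefix "33" already present; 4 new (2, 0, 5, 1)
  "33392" → prefix "33" already present; 3 new (3, 9, 2)
  "3395" → prefix "33" already present; 2 new (9, 5)
  "336" → prefix "336" already present; 0 new (none)
  "33754" → prefix "33" already present; 3 new (7, 5, 4)
  "3370" → prefix "337" already present; 1 new (0)
  "330933" → prefix "33" already present; 4 new (0, 9, 3, 3)
  "334" → prefix "33" already present; 1 new (4)
Total nodes = 6 + 4 + 3 + 2 + 0 + 3 + 1 + 4 + 1 = 24

24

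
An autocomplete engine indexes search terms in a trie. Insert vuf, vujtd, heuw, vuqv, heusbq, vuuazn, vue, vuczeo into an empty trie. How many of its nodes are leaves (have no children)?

8

A leaf is a node with no children — equivalently, the end of a word that is not a proper prefix of any other stored word.
Those words: "heusbq", "heuw", "vuczeo", "vue", "vuf", "vujtd", "vuqv", "vuuazn"
Leaf count: 8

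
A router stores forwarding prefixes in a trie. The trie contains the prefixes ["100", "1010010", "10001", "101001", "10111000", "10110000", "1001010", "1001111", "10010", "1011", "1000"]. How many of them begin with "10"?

Traverse to the node for "10", then collect every word in that subtree.
Words under "10": 100, 1000, 10001, 10010, 1001010, 1001111, 101001, 1010010, 1011, 10110000, 10111000
Count: 11

11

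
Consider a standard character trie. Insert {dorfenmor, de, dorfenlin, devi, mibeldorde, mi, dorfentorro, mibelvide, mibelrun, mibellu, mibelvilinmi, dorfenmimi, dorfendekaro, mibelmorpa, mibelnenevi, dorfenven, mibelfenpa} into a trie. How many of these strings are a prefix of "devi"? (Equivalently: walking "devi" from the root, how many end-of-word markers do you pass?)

2

Check each prefix of "devi" against the stored set — each match is an end-marker on the path.
Prefixes of the query that are stored words: "de", "devi"
Count: 2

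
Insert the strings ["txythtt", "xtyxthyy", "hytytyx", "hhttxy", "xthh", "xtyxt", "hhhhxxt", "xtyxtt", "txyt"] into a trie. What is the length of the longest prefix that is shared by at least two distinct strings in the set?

The deepest shared node is where two words last agree before diverging.
"xtyxt" and "xtyxthyy" agree on "xtyxt" (5 characters) before diverging; nothing deeper is shared.
Longest shared-prefix length: 5

5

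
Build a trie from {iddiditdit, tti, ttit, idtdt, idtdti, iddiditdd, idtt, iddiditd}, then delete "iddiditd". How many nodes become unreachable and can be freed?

0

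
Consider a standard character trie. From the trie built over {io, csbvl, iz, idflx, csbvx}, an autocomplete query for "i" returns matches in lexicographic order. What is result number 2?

io

Words with prefix "i", in lexicographic order: "idflx", "io", "iz"
The 2nd is io.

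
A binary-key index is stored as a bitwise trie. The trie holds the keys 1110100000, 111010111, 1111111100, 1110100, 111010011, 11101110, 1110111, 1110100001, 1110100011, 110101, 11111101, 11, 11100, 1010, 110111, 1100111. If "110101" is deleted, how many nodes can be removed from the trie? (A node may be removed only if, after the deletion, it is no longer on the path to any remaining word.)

2

After clearing the end-marker at "110101", prune upward until reaching a node still needed by another word.
The suffix "01" (2 nodes) is used only by "110101"; the node for "1101" still has the child "1", so pruning stops there.
Nodes removed: 2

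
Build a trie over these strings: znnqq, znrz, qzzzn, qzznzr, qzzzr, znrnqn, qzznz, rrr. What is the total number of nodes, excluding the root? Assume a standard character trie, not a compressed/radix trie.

Insert word by word; a character creates a node only if that edge doesn't already exist:
  "znnqq" → 5 new (z, n, n, q, q)
  "znrz" → prefix "zn" already present; 2 new (r, z)
  "qzzzn" → 5 new (q, z, z, z, n)
  "qzznzr" → prefix "qzz" already present; 3 new (n, z, r)
  "qzzzr" → prefix "qzzz" already present; 1 new (r)
  "znrnqn" → prefix "znr" already present; 3 new (n, q, n)
  "qzznz" → prefix "qzznz" already present; 0 new (none)
  "rrr" → 3 new (r, r, r)
Total nodes = 5 + 2 + 5 + 3 + 1 + 3 + 0 + 3 = 22

22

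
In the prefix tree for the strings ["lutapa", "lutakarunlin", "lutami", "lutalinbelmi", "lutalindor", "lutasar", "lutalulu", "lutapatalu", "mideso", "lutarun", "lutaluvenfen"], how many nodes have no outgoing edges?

A leaf is a node with no children — equivalently, the end of a word that is not a proper prefix of any other stored word.
Those words: "lutakarunlin", "lutalinbelmi", "lutalindor", "lutalulu", "lutaluvenfen", "lutami", "lutapatalu", "lutarun", "lutasar", "mideso"
Leaf count: 10

10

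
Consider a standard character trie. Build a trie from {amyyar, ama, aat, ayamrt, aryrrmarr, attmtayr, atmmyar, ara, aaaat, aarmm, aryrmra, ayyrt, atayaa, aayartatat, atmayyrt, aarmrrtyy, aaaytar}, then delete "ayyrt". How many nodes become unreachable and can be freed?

3

After clearing the end-marker at "ayyrt", prune upward until reaching a node still needed by another word.
The suffix "yrt" (3 nodes) is used only by "ayyrt"; the node for "ay" still has the child "a", so pruning stops there.
Nodes removed: 3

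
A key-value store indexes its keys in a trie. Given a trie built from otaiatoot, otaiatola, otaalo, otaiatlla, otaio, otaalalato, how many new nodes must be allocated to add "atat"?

Nothing in the trie begins with "a"; the whole of "atat" is new.
4 − 0 = 4 new nodes.

4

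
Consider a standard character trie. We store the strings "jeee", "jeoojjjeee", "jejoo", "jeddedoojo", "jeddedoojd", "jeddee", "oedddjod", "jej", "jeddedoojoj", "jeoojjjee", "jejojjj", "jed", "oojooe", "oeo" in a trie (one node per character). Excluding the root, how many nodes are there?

43

For each word, the new-node count is its length minus the longest prefix already in the trie:
  "jeee" → 4 new (j, e, e, e)
  "jeoojjjeee" → prefix "je" already present; 8 new (o, o, j, j, j, e, e, e)
  "jejoo" → prefix "je" already present; 3 new (j, o, o)
  "jeddedoojo" → prefix "je" already present; 8 new (d, d, e, d, o, o, j, o)
  "jeddedoojd" → prefix "jeddedooj" already present; 1 new (d)
  "jeddee" → prefix "jedde" already present; 1 new (e)
  "oedddjod" → 8 new (o, e, d, d, d, j, o, d)
  "jej" → prefix "jej" already present; 0 new (none)
  "jeddedoojoj" → prefix "jeddedoojo" already present; 1 new (j)
  "jeoojjjee" → prefix "jeoojjjee" already present; 0 new (none)
  "jejojjj" → prefix "jejo" already present; 3 new (j, j, j)
  "jed" → prefix "jed" already present; 0 new (none)
  "oojooe" → prefix "o" already present; 5 new (o, j, o, o, e)
  "oeo" → prefix "oe" already present; 1 new (o)
Total nodes = 4 + 8 + 3 + 8 + 1 + 1 + 8 + 0 + 1 + 0 + 3 + 0 + 5 + 1 = 43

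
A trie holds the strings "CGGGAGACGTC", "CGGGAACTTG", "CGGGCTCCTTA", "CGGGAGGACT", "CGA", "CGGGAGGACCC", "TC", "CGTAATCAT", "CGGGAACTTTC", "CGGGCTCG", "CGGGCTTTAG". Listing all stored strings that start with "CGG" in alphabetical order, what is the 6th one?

CGGGCTCCTTA

DFS of the "CGG" subtree visits, in order: "CGGGAACTTG", "CGGGAACTTTC", "CGGGAGACGTC", "CGGGAGGACCC", "CGGGAGGACT", "CGGGCTCCTTA", "CGGGCTCG", "CGGGCTTTAG"
The 6th is CGGGCTCCTTA.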